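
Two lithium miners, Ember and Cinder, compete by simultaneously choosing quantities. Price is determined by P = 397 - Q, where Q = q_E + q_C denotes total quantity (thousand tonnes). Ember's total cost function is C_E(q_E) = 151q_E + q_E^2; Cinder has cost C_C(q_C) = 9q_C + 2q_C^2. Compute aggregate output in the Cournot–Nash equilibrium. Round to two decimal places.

104.09

Ember's profit: π_E = (397 - Q)q_E - (151q_E + q_E²). Setting ∂π_E/∂q_E = 0: 246 - 4q_E - (q_C) = 0.
Cinder's profit: π_C = (397 - Q)q_C - (9q_C + 2q_C²). Setting ∂π_C/∂q_C = 0: 388 - 6q_C - (q_E) = 0.
Rearranging gives the reaction functions q_E = (246 - q_C)/4 and q_C = (388 - q_E)/6.
Substituting one into the other gives q_E = 1088/23 and q_C = 1306/23.
Total output Q = 1088/23 + 1306/23 = 104.0870.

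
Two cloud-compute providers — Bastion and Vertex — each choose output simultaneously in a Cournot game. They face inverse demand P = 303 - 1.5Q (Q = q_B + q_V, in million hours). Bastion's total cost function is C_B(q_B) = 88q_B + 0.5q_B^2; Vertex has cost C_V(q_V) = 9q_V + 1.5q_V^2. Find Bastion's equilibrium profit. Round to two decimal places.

Bastion's profit: π_B = (303 - 1.5Q)q_B - (88q_B + (1/2)q_B²). Setting ∂π_B/∂q_B = 0: 215 - 4q_B - (3/2)(q_V) = 0.
Vertex's profit: π_V = (303 - 1.5Q)q_V - (9q_V + (3/2)q_V²). Setting ∂π_V/∂q_V = 0: 294 - 6q_V - (3/2)(q_B) = 0.
So q_B = (215 - (3/2)q_V)/4 and q_V = (294 - (3/2)q_B)/6.
Substituting one into the other gives q_B = 1132/29 and q_V = 1138/29.
Price P = 303 - (3/2)·78.2759 = 185.5862.
Bastion's profit: 185.5862·(1132/29) - 88·(1132/29) - (1/2)(1132/29)² = 3047.3817.

3047.38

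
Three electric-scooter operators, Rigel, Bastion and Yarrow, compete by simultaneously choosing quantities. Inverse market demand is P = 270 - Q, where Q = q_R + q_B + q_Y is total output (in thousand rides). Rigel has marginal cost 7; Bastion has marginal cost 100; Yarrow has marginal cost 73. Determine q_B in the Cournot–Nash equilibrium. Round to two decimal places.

Rigel's profit: π_R = (270 - Q)q_R - (7q_R). Setting ∂π_R/∂q_R = 0: 263 - 2q_R - (q_B + q_Y) = 0.
Bastion's first-order condition: 170 - 2q_B - (q_R + q_Y) = 0.
Yarrow's profit: π_Y = (270 - Q)q_Y - (73q_Y). Setting ∂π_Y/∂q_Y = 0: 197 - 2q_Y - (q_R + q_B) = 0.
Summing all 3 equations gives 630 − 4Q = 0, hence Q = 315/2.
Back-substituting: q_R = (263 − 315/2) = 211/2, q_B = (170 − 315/2) = 25/2, q_Y = (197 − 315/2) = 79/2.

12.50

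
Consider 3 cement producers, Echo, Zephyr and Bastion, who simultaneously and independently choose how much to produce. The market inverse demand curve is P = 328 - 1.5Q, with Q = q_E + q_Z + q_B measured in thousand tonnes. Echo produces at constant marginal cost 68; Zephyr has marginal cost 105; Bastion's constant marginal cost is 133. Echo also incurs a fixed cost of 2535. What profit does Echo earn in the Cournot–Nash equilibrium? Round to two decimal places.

2925.17

Echo's profit: π_E = (328 - 1.5Q)q_E - (68q_E). Setting ∂π_E/∂q_E = 0: 260 - 3q_E - (3/2)(q_Z + q_B) = 0.
Zephyr's first-order condition: 223 - 3q_Z - (3/2)(q_E + q_B) = 0.
Bastion's first-order condition: 195 - 3q_B - (3/2)(q_E + q_Z) = 0.
Summing all 3 equations gives 678 − 6Q = 0, hence Q = 113.
Back-substituting: q_E = (260 − 339/2)/(3/2) = 181/3, q_Z = (223 − 339/2)/(3/2) = 107/3, q_B = (195 − 339/2)/(3/2) = 17.
Price P = 328 - (3/2)·113 = 317/2.
Echo's profit: (317/2 - 68)·(181/3) - 2535 = 2925.1667.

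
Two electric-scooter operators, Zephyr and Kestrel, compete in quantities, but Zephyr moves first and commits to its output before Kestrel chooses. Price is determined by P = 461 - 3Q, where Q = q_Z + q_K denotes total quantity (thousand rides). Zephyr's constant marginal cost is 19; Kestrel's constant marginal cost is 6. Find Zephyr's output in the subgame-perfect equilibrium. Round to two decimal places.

Solve by backward induction. Given q_Z, the follower Kestrel maximises π_K = (461 - 3q_Z - 3q_K)q_K - 6q_K.
∂π_K/∂q_K = 455 - 3q_Z - 6q_K = 0 gives the reaction function q_K = (455 - 3q_Z)/6.
The leader anticipates this reaction. Substituting into P = 461 - 3Q gives P = 467/2 - (3/2)q_Z, so π_Z = (467/2 - (3/2)q_Z)q_Z - 19q_Z.
Leader FOC: 429/2 - 3q_Z = 0, so q_Z = 143/2.
Then q_K = (455 - 3·(143/2))/6 = 481/12.

71.50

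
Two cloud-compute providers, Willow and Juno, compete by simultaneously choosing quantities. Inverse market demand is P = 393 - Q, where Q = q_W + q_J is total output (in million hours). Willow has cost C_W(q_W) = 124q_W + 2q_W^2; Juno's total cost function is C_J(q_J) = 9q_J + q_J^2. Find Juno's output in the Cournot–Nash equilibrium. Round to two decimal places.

88.48

Willow's profit: π_W = (393 - Q)q_W - (124q_W + 2q_W²). Setting ∂π_W/∂q_W = 0: 269 - 6q_W - (q_J) = 0.
Juno's profit: π_J = (393 - Q)q_J - (9q_J + q_J²). Setting ∂π_J/∂q_J = 0: 384 - 4q_J - (q_W) = 0.
Best responses: q_W = (269 - q_J)/6, q_J = (384 - q_W)/4.
Substituting one into the other gives q_W = 692/23 and q_J = 88.4783.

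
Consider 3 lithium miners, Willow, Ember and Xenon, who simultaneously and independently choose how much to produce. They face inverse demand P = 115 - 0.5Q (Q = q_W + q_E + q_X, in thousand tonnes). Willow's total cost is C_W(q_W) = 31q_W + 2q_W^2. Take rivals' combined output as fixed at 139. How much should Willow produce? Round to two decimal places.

With rivals' combined output fixed at 139, Willow's profit is π_W = (115 - (1/2)·139 - (1/2)q_W)q_W - (31q_W + 2q_W²) = (91/2 - (1/2)q_W)q_W - (31q_W + 2q_W²).
∂π_W/∂q_W = 29/2 - 5q_W = 0, so q_W = 29/10.

2.90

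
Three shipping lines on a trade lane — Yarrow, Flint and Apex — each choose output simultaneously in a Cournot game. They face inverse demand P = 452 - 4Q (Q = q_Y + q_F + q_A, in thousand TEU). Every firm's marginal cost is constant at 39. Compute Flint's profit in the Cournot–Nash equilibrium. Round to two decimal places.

Each firm earns π_i = (452 - 4Q)q_i - 39q_i.
Setting ∂π_i/∂q_i = 0 with rivals' quantities fixed: 413 - 8q_i - 4·Σ_{j≠i} q_j = 0.
With identical firms every q_j equals q_i, so Σ_{j≠i} q_j = 2q_i and 413 = 16q_i, giving q_i = 413/16.
Price P = 452 - 4·(1239/16) = 569/4.
Flint's profit: (569/4 - 39)·(413/16) = 2665.1406.

2665.14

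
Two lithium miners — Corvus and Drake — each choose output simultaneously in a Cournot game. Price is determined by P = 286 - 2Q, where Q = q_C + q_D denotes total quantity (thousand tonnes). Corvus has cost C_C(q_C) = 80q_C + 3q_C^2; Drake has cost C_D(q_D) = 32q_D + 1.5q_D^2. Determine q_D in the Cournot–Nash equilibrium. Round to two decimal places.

32.24

Corvus's profit: π_C = (286 - 2Q)q_C - (80q_C + 3q_C²). Setting ∂π_C/∂q_C = 0: 206 - 10q_C - 2(q_D) = 0.
Drake's first-order condition: 254 - 7q_D - 2(q_C) = 0.
So q_C = (206 - 2q_D)/10 and q_D = (254 - 2q_C)/7.
Substituting one into the other gives q_C = 467/33 and q_D = 1064/33.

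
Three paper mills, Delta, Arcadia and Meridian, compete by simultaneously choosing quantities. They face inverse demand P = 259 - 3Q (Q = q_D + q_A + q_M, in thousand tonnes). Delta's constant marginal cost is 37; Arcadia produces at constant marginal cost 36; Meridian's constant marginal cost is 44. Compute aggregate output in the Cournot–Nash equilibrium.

55

Delta's profit: π_D = (259 - 3Q)q_D - (37q_D). Setting ∂π_D/∂q_D = 0: 222 - 6q_D - 3(q_A + q_M) = 0.
Arcadia's first-order condition: 223 - 6q_A - 3(q_D + q_M) = 0.
Meridian's first-order condition: 215 - 6q_M - 3(q_D + q_A) = 0.
Adding the 3 conditions: 660 − 6Q − 6Q = 0, i.e. Q = 55.
Back-substituting: q_D = (222 − 165)/3 = 19, q_A = (223 − 165)/3 = 58/3, q_M = (215 − 165)/3 = 50/3.
Total output Q = 19 + 58/3 + 50/3 = 55.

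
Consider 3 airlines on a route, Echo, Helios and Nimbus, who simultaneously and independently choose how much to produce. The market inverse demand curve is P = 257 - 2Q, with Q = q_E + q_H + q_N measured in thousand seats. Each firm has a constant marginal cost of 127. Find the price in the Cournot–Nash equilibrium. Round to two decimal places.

159.50

A representative firm's profit is π_i = q_i(257 - 2Q) - 127q_i.
First-order condition (treating rivals' output as given): 130 - 4q_i - 2·Σ_{j≠i} q_j = 0.
With identical firms every q_j equals q_i, so Σ_{j≠i} q_j = 2q_i and 130 = 8q_i, giving q_i = 65/4.
Total output Q = 195/4, so price P = 257 - 2·(195/4) = 319/2.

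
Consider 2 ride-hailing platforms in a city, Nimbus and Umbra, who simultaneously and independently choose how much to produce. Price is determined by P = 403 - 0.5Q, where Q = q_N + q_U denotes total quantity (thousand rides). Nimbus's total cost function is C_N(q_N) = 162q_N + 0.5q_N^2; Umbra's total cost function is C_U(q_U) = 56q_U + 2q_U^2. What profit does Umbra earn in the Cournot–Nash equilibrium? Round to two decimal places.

Nimbus's profit: π_N = (403 - 0.5Q)q_N - (162q_N + (1/2)q_N²). Setting ∂π_N/∂q_N = 0: 241 - 2q_N - (1/2)(q_U) = 0.
Umbra's first-order condition: 347 - 5q_U - (1/2)(q_N) = 0.
So q_N = (241 - (1/2)q_U)/2 and q_U = (347 - (1/2)q_N)/5.
Substituting one into the other gives q_N = 105.7949 and q_U = 58.8205.
Price P = 403 - (1/2)·164.6154 = 320.6923.
Umbra's profit: 320.6923·58.8205 - 56·58.8205 - 2·58.8205² = 8649.6318.

8649.63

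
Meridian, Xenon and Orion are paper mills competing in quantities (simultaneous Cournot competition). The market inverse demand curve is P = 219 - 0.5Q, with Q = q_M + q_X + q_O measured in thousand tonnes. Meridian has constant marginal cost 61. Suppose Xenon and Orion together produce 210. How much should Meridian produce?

53

With rivals' combined output fixed at 210, Meridian's profit is π_M = (219 - (1/2)·210 - (1/2)q_M)q_M - (61q_M) = (114 - (1/2)q_M)q_M - (61q_M).
∂π_M/∂q_M = 53 - q_M = 0, so q_M = 53.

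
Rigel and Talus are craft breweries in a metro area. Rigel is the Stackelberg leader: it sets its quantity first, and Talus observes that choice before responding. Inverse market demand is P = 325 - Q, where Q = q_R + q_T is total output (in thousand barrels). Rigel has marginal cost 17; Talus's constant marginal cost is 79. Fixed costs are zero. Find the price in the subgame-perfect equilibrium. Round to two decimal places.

Solve by backward induction. Given q_R, the follower Talus maximises π_T = (325 - q_R - q_T)q_T - 79q_T.
Follower FOC: 246 - q_R - 2q_T = 0, so q_T(q_R) = (246 - q_R)/2.
Rigel substitutes q_T(q_R) into its own profit: π_R = q_R(325 - q_R - (246 - q_R)/2) - 17q_R = (202 - (1/2)q_R)q_R - 17q_R.
Leader FOC: 185 - q_R = 0, so q_R = 185.
Then q_T = (246 - 185)/2 = 61/2.
Total output Q = 431/2, so price P = 325 - 431/2 = 219/2.

109.50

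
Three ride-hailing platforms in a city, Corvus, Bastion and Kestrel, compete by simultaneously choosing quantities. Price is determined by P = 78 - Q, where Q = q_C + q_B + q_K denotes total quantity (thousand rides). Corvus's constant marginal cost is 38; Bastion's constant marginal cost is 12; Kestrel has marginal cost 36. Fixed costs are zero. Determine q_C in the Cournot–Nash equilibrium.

Corvus's profit: π_C = (78 - Q)q_C - (38q_C). Setting ∂π_C/∂q_C = 0: 40 - 2q_C - (q_B + q_K) = 0.
Bastion's first-order condition: 66 - 2q_B - (q_C + q_K) = 0.
Kestrel's profit: π_K = (78 - Q)q_K - (36q_K). Setting ∂π_K/∂q_K = 0: 42 - 2q_K - (q_C + q_B) = 0.
Adding the 3 first-order conditions: 148 − 4Q = 0, so Q = 37.
Back-substituting: q_C = (40 − 37) = 3, q_B = (66 − 37) = 29, q_K = (42 − 37) = 5.

3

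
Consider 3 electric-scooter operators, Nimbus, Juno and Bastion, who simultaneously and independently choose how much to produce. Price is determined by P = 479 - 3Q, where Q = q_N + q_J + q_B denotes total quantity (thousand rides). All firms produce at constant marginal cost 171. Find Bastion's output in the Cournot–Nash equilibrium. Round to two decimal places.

25.67

Each firm earns π_i = (479 - 3Q)q_i - 171q_i.
First-order condition (treating rivals' output as given): 308 - 6q_i - 3·Σ_{j≠i} q_j = 0.
With identical firms every q_j equals q_i, so Σ_{j≠i} q_j = 2q_i and 308 = 12q_i, giving q_i = 77/3.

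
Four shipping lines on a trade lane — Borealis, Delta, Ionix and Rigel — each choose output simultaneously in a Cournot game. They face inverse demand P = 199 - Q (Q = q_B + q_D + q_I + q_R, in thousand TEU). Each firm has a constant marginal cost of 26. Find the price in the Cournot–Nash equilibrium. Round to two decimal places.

60.60

A representative firm's profit is π_i = q_i(199 - Q) - 26q_i.
First-order condition (treating rivals' output as given): 173 - 2q_i - Σ_{j≠i} q_j = 0.
By symmetry each firm produces the same amount; substituting Σ_{j≠i} q_j = 3q_i yields q_i = 173/5.
Total output Q = 692/5, so price P = 199 - 692/5 = 303/5.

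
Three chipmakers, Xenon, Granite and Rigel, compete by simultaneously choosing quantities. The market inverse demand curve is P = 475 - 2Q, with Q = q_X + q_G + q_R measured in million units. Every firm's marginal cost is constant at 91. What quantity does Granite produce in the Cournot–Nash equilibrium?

Each firm earns π_i = (475 - 2Q)q_i - 91q_i.
Setting ∂π_i/∂q_i = 0 with rivals' quantities fixed: 384 - 4q_i - 2·Σ_{j≠i} q_j = 0.
By symmetry each firm produces the same amount; substituting Σ_{j≠i} q_j = 2q_i yields q_i = 384/8 = 48.

48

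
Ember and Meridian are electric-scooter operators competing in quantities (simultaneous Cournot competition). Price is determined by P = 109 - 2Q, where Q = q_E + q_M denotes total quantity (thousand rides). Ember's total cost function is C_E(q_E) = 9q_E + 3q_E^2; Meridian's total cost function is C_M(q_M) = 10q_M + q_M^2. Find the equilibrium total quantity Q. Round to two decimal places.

21.29

Ember's profit: π_E = (109 - 2Q)q_E - (9q_E + 3q_E²). Setting ∂π_E/∂q_E = 0: 100 - 10q_E - 2(q_M) = 0.
Meridian's first-order condition: 99 - 6q_M - 2(q_E) = 0.
Rearranging gives the reaction functions q_E = (100 - 2q_M)/10 and q_M = (99 - 2q_E)/6.
Substituting one into the other gives q_E = 201/28 and q_M = 395/28.
Total output Q = 201/28 + 395/28 = 149/7.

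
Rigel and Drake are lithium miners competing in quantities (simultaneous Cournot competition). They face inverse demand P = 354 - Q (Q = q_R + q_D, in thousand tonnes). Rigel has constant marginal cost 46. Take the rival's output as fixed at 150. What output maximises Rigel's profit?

79

With the rival's output fixed at 150, Rigel's profit is π_R = (354 - 150 - q_R)q_R - (46q_R) = (204 - q_R)q_R - (46q_R).
∂π_R/∂q_R = 158 - 2q_R = 0, so q_R = 79.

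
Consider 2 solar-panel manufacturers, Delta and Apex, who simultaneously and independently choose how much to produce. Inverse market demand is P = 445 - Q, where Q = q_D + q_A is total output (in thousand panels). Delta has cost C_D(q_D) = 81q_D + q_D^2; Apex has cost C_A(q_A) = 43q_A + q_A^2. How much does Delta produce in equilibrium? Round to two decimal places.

Delta's profit: π_D = (445 - Q)q_D - (81q_D + q_D²). Setting ∂π_D/∂q_D = 0: 364 - 4q_D - (q_A) = 0.
Apex's profit: π_A = (445 - Q)q_A - (43q_A + q_A²). Setting ∂π_A/∂q_A = 0: 402 - 4q_A - (q_D) = 0.
Best responses: q_D = (364 - q_A)/4, q_A = (402 - q_D)/4.
Solving the pair: q_D = 1054/15, q_A = 1244/15.

70.27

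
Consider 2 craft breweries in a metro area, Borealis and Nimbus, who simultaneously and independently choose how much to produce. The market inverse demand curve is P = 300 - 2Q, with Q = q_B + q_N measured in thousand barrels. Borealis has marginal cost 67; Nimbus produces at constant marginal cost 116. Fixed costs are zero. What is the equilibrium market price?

Borealis's profit: π_B = (300 - 2Q)q_B - (67q_B). Setting ∂π_B/∂q_B = 0: 233 - 4q_B - 2(q_N) = 0.
Nimbus's profit: π_N = (300 - 2Q)q_N - (116q_N). Setting ∂π_N/∂q_N = 0: 184 - 4q_N - 2(q_B) = 0.
Rearranging gives the reaction functions q_B = (233 - 2q_N)/4 and q_N = (184 - 2q_B)/4.
Solving the pair: q_B = 47, q_N = 45/2.
Total output Q = 139/2, so price P = 300 - 2·(139/2) = 161.

161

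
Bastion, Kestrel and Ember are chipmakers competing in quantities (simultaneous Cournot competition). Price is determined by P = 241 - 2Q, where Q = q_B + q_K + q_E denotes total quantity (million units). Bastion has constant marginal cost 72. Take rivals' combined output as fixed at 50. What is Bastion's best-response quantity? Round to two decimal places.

With rivals' combined output fixed at 50, Bastion's profit is π_B = (241 - 2·50 - 2q_B)q_B - (72q_B) = (141 - 2q_B)q_B - (72q_B).
∂π_B/∂q_B = 69 - 4q_B = 0, so q_B = 69/4.

17.25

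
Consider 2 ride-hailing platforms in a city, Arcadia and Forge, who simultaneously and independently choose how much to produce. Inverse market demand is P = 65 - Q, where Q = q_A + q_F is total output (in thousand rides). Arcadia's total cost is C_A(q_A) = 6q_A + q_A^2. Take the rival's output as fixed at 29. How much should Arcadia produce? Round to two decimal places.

7.50

With the rival's output fixed at 29, Arcadia's profit is π_A = (65 - 29 - q_A)q_A - (6q_A + q_A²) = (36 - q_A)q_A - (6q_A + q_A²).
∂π_A/∂q_A = 30 - 4q_A = 0, so q_A = 15/2.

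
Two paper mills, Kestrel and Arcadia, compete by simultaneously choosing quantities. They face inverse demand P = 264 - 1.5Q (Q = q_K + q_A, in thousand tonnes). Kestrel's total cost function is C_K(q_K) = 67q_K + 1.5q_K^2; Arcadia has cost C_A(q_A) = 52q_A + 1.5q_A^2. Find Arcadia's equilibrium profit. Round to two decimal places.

2511.41

Kestrel's profit: π_K = (264 - 1.5Q)q_K - (67q_K + (3/2)q_K²). Setting ∂π_K/∂q_K = 0: 197 - 6q_K - (3/2)(q_A) = 0.
Arcadia's first-order condition: 212 - 6q_A - (3/2)(q_K) = 0.
So q_K = (197 - (3/2)q_A)/6 and q_A = (212 - (3/2)q_K)/6.
Solving the pair: q_K = 128/5, q_A = 434/15.
Price P = 264 - (3/2)·(818/15) = 911/5.
Arcadia's profit: (911/5)·(434/15) - 52·(434/15) - (3/2)(434/15)² = 2511.4133.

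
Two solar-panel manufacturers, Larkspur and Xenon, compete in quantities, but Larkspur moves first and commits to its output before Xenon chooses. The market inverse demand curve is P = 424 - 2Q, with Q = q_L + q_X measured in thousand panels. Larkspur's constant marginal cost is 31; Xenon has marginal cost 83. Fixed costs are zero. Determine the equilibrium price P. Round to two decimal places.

Solve by backward induction. Given q_L, the follower Xenon maximises π_X = (424 - 2q_L - 2q_X)q_X - 83q_X.
Follower FOC: 341 - 2q_L - 4q_X = 0, so q_X(q_L) = (341 - 2q_L)/4.
Larkspur substitutes q_X(q_L) into its own profit: π_L = q_L(424 - 2q_L - (341 - 2q_L)/2) - 31q_L = (507/2 - q_L)q_L - 31q_L.
The leader's first-order condition 445/2 - 2q_L = 0 yields q_L = 445/4.
Then q_X = (341 - 2·(445/4))/4 = 237/8.
Total output Q = 1127/8, so price P = 424 - 2·(1127/8) = 569/4.

142.25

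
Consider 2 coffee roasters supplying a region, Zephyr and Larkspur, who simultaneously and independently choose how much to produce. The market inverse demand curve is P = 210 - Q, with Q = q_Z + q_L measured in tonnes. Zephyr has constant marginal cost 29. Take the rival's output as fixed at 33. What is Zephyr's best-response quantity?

With the rival's output fixed at 33, Zephyr's profit is π_Z = (210 - 33 - q_Z)q_Z - (29q_Z) = (177 - q_Z)q_Z - (29q_Z).
∂π_Z/∂q_Z = 148 - 2q_Z = 0, so q_Z = 74.

74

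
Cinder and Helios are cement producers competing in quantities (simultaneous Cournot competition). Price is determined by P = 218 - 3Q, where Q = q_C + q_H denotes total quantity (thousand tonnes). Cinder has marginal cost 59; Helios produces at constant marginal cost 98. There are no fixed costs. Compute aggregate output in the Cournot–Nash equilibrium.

31

Cinder's profit: π_C = (218 - 3Q)q_C - (59q_C). Setting ∂π_C/∂q_C = 0: 159 - 6q_C - 3(q_H) = 0.
Helios's first-order condition: 120 - 6q_H - 3(q_C) = 0.
Rearranging gives the reaction functions q_C = (159 - 3q_H)/6 and q_H = (120 - 3q_C)/6.
Solving the pair: q_C = 22, q_H = 9.
Total output Q = 22 + 9 = 31.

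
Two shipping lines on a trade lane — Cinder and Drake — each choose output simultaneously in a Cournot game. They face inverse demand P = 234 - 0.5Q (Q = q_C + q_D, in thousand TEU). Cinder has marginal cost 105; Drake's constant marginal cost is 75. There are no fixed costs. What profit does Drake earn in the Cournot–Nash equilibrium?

7938

Cinder's profit: π_C = (234 - 0.5Q)q_C - (105q_C). Setting ∂π_C/∂q_C = 0: 129 - q_C - (1/2)(q_D) = 0.
Drake's first-order condition: 159 - q_D - (1/2)(q_C) = 0.
So q_C = (129 - (1/2)q_D) and q_D = (159 - (1/2)q_C).
Substituting one into the other gives q_C = 66 and q_D = 126.
Price P = 234 - (1/2)·192 = 138.
Drake's profit: (138 - 75)·126 = 7938.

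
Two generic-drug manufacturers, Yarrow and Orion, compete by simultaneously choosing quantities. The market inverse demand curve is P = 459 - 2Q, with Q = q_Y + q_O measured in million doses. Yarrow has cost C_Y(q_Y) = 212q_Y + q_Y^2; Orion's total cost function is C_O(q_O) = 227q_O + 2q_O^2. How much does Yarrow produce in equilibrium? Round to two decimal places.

34.36

Yarrow's profit: π_Y = (459 - 2Q)q_Y - (212q_Y + q_Y²). Setting ∂π_Y/∂q_Y = 0: 247 - 6q_Y - 2(q_O) = 0.
Orion's profit: π_O = (459 - 2Q)q_O - (227q_O + 2q_O²). Setting ∂π_O/∂q_O = 0: 232 - 8q_O - 2(q_Y) = 0.
Best responses: q_Y = (247 - 2q_O)/6, q_O = (232 - 2q_Y)/8.
Substituting one into the other gives q_Y = 378/11 and q_O = 449/22.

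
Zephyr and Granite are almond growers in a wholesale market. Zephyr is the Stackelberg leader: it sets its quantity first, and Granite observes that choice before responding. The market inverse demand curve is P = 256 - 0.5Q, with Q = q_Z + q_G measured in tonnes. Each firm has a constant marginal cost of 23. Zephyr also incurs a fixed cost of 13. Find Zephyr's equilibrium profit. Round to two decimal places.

Solve by backward induction. Given q_Z, the follower Granite maximises π_G = (256 - (1/2)q_Z - (1/2)q_G)q_G - 23q_G.
Setting the follower's marginal profit to zero, 233 - (1/2)q_Z - q_G = 0, i.e. q_G = (233 - (1/2)q_Z).
Zephyr substitutes q_G(q_Z) into its own profit: π_Z = q_Z(256 - (1/2)q_Z - (233 - (1/2)q_Z)/2) - 23q_Z = (279/2 - (1/4)q_Z)q_Z - 23q_Z.
Maximising: ∂π_Z/∂q_Z = 233/2 - (1/2)q_Z = 0, giving q_Z = 233.
Then q_G = (233 - (1/2)·233) = 233/2.
Price P = 256 - (1/2)·(699/2) = 325/4.
Zephyr's profit: (325/4 - 23)·233 - 13 = 13559.2500.

13559.25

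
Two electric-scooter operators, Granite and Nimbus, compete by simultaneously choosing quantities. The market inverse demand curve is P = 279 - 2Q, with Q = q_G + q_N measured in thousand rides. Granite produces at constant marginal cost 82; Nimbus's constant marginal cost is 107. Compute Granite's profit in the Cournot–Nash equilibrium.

Granite's profit: π_G = (279 - 2Q)q_G - (82q_G). Setting ∂π_G/∂q_G = 0: 197 - 4q_G - 2(q_N) = 0.
Nimbus's profit: π_N = (279 - 2Q)q_N - (107q_N). Setting ∂π_N/∂q_N = 0: 172 - 4q_N - 2(q_G) = 0.
Rearranging gives the reaction functions q_G = (197 - 2q_N)/4 and q_N = (172 - 2q_G)/4.
Solving the pair: q_G = 37, q_N = 49/2.
Price P = 279 - 2·(123/2) = 156.
Granite's profit: (156 - 82)·37 = 2738.

2738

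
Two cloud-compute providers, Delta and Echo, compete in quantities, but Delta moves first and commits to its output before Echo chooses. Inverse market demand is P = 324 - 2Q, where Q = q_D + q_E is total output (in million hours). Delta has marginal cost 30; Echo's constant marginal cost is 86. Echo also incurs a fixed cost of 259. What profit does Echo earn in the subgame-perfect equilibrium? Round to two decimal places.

237.13

The follower Echo best-responds to any q_D: π_E = (324 - 2Q)q_E - 86q_E.
∂π_E/∂q_E = 238 - 2q_D - 4q_E = 0 gives the reaction function q_E = (238 - 2q_D)/4.
The leader anticipates this reaction. Substituting into P = 324 - 2Q gives P = 205 - q_D, so π_D = (205 - q_D)q_D - 30q_D.
Maximising: ∂π_D/∂q_D = 175 - 2q_D = 0, giving q_D = 175/2.
Then q_E = (238 - 2·(175/2))/4 = 63/4.
Price P = 324 - 2·(413/4) = 235/2.
Echo's profit: (235/2 - 86)·(63/4) - 259 = 1897/8.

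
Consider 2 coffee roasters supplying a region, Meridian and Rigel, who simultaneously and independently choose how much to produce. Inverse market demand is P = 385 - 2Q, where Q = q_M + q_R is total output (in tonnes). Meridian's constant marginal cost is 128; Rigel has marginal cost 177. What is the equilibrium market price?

Meridian's profit: π_M = (385 - 2Q)q_M - (128q_M). Setting ∂π_M/∂q_M = 0: 257 - 4q_M - 2(q_R) = 0.
Rigel's first-order condition: 208 - 4q_R - 2(q_M) = 0.
Rearranging gives the reaction functions q_M = (257 - 2q_R)/4 and q_R = (208 - 2q_M)/4.
Substituting one into the other gives q_M = 51 and q_R = 53/2.
Total output Q = 155/2, so price P = 385 - 2·(155/2) = 230.

230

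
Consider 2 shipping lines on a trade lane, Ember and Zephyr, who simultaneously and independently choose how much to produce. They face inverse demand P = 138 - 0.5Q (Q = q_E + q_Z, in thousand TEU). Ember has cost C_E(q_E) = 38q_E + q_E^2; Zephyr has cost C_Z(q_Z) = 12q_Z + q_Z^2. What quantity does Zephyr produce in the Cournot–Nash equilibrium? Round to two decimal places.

Ember's profit: π_E = (138 - 0.5Q)q_E - (38q_E + q_E²). Setting ∂π_E/∂q_E = 0: 100 - 3q_E - (1/2)(q_Z) = 0.
Zephyr's profit: π_Z = (138 - 0.5Q)q_Z - (12q_Z + q_Z²). Setting ∂π_Z/∂q_Z = 0: 126 - 3q_Z - (1/2)(q_E) = 0.
Best responses: q_E = (100 - (1/2)q_Z)/3, q_Z = (126 - (1/2)q_E)/3.
Solving the pair: q_E = 948/35, q_Z = 1312/35.

37.49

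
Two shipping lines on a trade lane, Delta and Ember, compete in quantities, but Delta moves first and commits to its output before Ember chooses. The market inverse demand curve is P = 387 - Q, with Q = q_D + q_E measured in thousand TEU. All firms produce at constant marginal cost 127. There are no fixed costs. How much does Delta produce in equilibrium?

130

Solve by backward induction. Given q_D, the follower Ember maximises π_E = (387 - q_D - q_E)q_E - 127q_E.
Setting the follower's marginal profit to zero, 260 - q_D - 2q_E = 0, i.e. q_E = (260 - q_D)/2.
Delta substitutes q_E(q_D) into its own profit: π_D = q_D(387 - q_D - (260 - q_D)/2) - 127q_D = (257 - (1/2)q_D)q_D - 127q_D.
Maximising: ∂π_D/∂q_D = 130 - q_D = 0, giving q_D = 130.
Then q_E = (260 - 130)/2 = 65.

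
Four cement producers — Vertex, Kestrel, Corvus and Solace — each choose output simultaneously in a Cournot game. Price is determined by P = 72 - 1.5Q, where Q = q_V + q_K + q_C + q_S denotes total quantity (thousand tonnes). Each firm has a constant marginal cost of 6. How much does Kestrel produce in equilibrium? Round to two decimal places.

A representative firm's profit is π_i = q_i(72 - 1.5Q) - 6q_i.
Setting ∂π_i/∂q_i = 0 with rivals' quantities fixed: 66 - 3q_i - (3/2)·Σ_{j≠i} q_j = 0.
By symmetry each firm produces the same amount; substituting Σ_{j≠i} q_j = 3q_i yields q_i = 66/(15/2) = 44/5.

8.80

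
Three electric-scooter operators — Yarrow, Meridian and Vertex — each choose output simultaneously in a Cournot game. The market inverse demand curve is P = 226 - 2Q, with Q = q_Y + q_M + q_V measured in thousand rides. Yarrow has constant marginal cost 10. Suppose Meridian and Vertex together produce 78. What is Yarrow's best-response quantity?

With rivals' combined output fixed at 78, Yarrow's profit is π_Y = (226 - 2·78 - 2q_Y)q_Y - (10q_Y) = (70 - 2q_Y)q_Y - (10q_Y).
∂π_Y/∂q_Y = 60 - 4q_Y = 0, so q_Y = 15.

15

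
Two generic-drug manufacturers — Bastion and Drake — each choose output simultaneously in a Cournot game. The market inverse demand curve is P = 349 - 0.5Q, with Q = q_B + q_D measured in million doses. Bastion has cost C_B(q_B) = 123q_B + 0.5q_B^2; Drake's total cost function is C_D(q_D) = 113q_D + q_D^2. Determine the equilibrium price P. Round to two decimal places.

Bastion's profit: π_B = (349 - 0.5Q)q_B - (123q_B + (1/2)q_B²). Setting ∂π_B/∂q_B = 0: 226 - 2q_B - (1/2)(q_D) = 0.
Drake's profit: π_D = (349 - 0.5Q)q_D - (113q_D + q_D²). Setting ∂π_D/∂q_D = 0: 236 - 3q_D - (1/2)(q_B) = 0.
So q_B = (226 - (1/2)q_D)/2 and q_D = (236 - (1/2)q_B)/3.
Substituting one into the other gives q_B = 97.3913 and q_D = 1436/23.
Total output Q = 159.8261, so price P = 349 - (1/2)·159.8261 = 269.0870.

269.09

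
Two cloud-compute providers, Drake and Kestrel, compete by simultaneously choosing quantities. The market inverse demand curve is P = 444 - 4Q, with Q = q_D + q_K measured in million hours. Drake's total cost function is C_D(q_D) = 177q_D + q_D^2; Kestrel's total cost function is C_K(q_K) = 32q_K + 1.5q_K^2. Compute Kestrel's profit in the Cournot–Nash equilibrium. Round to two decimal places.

Drake's profit: π_D = (444 - 4Q)q_D - (177q_D + q_D²). Setting ∂π_D/∂q_D = 0: 267 - 10q_D - 4(q_K) = 0.
Kestrel's profit: π_K = (444 - 4Q)q_K - (32q_K + (3/2)q_K²). Setting ∂π_K/∂q_K = 0: 412 - 11q_K - 4(q_D) = 0.
So q_D = (267 - 4q_K)/10 and q_K = (412 - 4q_D)/11.
Solving the pair: q_D = 1289/94, q_K = 1526/47.
Price P = 444 - 4·46.1809 = 259.2766.
Kestrel's profit: 259.2766·(1526/47) - 32·(1526/47) - (3/2)(1526/47)² = 5797.9710.

5797.97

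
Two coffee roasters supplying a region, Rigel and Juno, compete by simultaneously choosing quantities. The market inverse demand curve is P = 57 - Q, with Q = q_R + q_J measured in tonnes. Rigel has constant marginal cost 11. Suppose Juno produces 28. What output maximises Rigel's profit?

With the rival's output fixed at 28, Rigel's profit is π_R = (57 - 28 - q_R)q_R - (11q_R) = (29 - q_R)q_R - (11q_R).
∂π_R/∂q_R = 18 - 2q_R = 0, so q_R = 9.

9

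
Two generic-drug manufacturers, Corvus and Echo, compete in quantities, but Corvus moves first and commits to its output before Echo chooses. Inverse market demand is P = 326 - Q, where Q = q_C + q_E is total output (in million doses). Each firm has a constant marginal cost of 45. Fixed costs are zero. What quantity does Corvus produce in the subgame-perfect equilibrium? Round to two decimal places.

The follower Echo best-responds to any q_C: π_E = (326 - Q)q_E - 45q_E.
∂π_E/∂q_E = 281 - q_C - 2q_E = 0 gives the reaction function q_E = (281 - q_C)/2.
Corvus substitutes q_E(q_C) into its own profit: π_C = q_C(326 - q_C - (281 - q_C)/2) - 45q_C = (371/2 - (1/2)q_C)q_C - 45q_C.
Maximising: ∂π_C/∂q_C = 281/2 - q_C = 0, giving q_C = 281/2.
Then q_E = (281 - 281/2)/2 = 281/4.

140.50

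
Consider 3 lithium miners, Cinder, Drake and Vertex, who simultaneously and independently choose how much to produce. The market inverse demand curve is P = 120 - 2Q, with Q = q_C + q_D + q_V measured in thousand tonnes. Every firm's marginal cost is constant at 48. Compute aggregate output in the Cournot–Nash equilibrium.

27

Each firm earns π_i = (120 - 2Q)q_i - 48q_i.
Setting ∂π_i/∂q_i = 0 with rivals' quantities fixed: 72 - 4q_i - 2·Σ_{j≠i} q_j = 0.
With identical firms every q_j equals q_i, so Σ_{j≠i} q_j = 2q_i and 72 = 8q_i, giving q_i = 9.
Total output Q = 9 + 9 + 9 = 27.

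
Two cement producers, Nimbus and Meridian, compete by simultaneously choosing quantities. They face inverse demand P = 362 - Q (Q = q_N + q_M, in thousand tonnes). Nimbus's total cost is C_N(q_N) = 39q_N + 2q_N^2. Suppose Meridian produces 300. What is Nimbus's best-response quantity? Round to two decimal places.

With the rival's output fixed at 300, Nimbus's profit is π_N = (362 - 300 - q_N)q_N - (39q_N + 2q_N²) = (62 - q_N)q_N - (39q_N + 2q_N²).
∂π_N/∂q_N = 23 - 6q_N = 0, so q_N = 23/6.

3.83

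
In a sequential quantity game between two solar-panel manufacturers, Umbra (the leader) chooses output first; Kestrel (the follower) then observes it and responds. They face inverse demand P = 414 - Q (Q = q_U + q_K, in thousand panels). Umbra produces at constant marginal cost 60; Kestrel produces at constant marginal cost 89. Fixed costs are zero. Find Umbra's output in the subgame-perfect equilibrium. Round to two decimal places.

The follower Kestrel best-responds to any q_U: π_K = (414 - Q)q_K - 89q_K.
Setting the follower's marginal profit to zero, 325 - q_U - 2q_K = 0, i.e. q_K = (325 - q_U)/2.
Umbra substitutes q_K(q_U) into its own profit: π_U = q_U(414 - q_U - (325 - q_U)/2) - 60q_U = (503/2 - (1/2)q_U)q_U - 60q_U.
Leader FOC: 383/2 - q_U = 0, so q_U = 383/2.
Then q_K = (325 - 383/2)/2 = 267/4.

191.50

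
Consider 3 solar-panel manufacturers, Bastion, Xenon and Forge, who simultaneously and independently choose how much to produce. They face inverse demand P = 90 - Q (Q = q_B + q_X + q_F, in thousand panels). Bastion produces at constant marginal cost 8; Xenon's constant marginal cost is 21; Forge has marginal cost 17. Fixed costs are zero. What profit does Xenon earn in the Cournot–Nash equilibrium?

Bastion's profit: π_B = (90 - Q)q_B - (8q_B). Setting ∂π_B/∂q_B = 0: 82 - 2q_B - (q_X + q_F) = 0.
Xenon's first-order condition: 69 - 2q_X - (q_B + q_F) = 0.
Forge's profit: π_F = (90 - Q)q_F - (17q_F). Setting ∂π_F/∂q_F = 0: 73 - 2q_F - (q_B + q_X) = 0.
Adding the 3 first-order conditions: 224 − 4Q = 0, so Q = 56.
Back-substituting: q_B = (82 − 56) = 26, q_X = (69 − 56) = 13, q_F = (73 − 56) = 17.
Price P = 90 - 56 = 34.
Xenon's profit: (34 - 21)·13 = 169.

169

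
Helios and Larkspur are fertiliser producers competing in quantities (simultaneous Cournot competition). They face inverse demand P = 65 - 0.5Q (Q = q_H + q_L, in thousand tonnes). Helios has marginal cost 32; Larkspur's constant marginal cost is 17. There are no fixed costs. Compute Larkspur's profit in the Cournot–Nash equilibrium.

Helios's profit: π_H = (65 - 0.5Q)q_H - (32q_H). Setting ∂π_H/∂q_H = 0: 33 - q_H - (1/2)(q_L) = 0.
Larkspur's profit: π_L = (65 - 0.5Q)q_L - (17q_L). Setting ∂π_L/∂q_L = 0: 48 - q_L - (1/2)(q_H) = 0.
Best responses: q_H = (33 - (1/2)q_L), q_L = (48 - (1/2)q_H).
Substituting one into the other gives q_H = 12 and q_L = 42.
Price P = 65 - (1/2)·54 = 38.
Larkspur's profit: (38 - 17)·42 = 882.

882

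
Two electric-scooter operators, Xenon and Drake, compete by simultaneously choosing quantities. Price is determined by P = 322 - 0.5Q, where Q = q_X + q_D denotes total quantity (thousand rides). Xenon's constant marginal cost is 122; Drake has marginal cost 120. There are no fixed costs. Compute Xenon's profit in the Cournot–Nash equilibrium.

8712

Xenon's profit: π_X = (322 - 0.5Q)q_X - (122q_X). Setting ∂π_X/∂q_X = 0: 200 - q_X - (1/2)(q_D) = 0.
Drake's profit: π_D = (322 - 0.5Q)q_D - (120q_D). Setting ∂π_D/∂q_D = 0: 202 - q_D - (1/2)(q_X) = 0.
So q_X = (200 - (1/2)q_D) and q_D = (202 - (1/2)q_X).
Substituting one into the other gives q_X = 132 and q_D = 136.
Price P = 322 - (1/2)·268 = 188.
Xenon's profit: (188 - 122)·132 = 8712.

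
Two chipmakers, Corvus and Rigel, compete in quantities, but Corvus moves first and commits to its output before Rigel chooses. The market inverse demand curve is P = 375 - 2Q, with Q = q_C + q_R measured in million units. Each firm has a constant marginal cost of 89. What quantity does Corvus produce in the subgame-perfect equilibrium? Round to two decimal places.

71.50

The follower Rigel best-responds to any q_C: π_R = (375 - 2Q)q_R - 89q_R.
Setting the follower's marginal profit to zero, 286 - 2q_C - 4q_R = 0, i.e. q_R = (286 - 2q_C)/4.
The leader anticipates this reaction. Substituting into P = 375 - 2Q gives P = 232 - q_C, so π_C = (232 - q_C)q_C - 89q_C.
Leader FOC: 143 - 2q_C = 0, so q_C = 143/2.
Then q_R = (286 - 2·(143/2))/4 = 143/4.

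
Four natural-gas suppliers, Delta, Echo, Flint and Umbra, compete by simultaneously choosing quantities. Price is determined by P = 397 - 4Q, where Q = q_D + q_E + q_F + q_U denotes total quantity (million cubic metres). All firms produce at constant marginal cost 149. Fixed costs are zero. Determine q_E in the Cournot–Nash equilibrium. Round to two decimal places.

Each firm earns π_i = (397 - 4Q)q_i - 149q_i.
First-order condition (treating rivals' output as given): 248 - 8q_i - 4·Σ_{j≠i} q_j = 0.
With identical firms every q_j equals q_i, so Σ_{j≠i} q_j = 3q_i and 248 = 20q_i, giving q_i = 62/5.

12.40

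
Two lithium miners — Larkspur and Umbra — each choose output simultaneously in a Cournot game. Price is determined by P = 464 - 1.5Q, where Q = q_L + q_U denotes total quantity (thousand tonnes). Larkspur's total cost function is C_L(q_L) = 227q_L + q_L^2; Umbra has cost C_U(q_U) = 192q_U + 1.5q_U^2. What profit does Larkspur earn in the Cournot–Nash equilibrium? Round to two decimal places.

3338.03

Larkspur's profit: π_L = (464 - 1.5Q)q_L - (227q_L + q_L²). Setting ∂π_L/∂q_L = 0: 237 - 5q_L - (3/2)(q_U) = 0.
Umbra's first-order condition: 272 - 6q_U - (3/2)(q_L) = 0.
So q_L = (237 - (3/2)q_U)/5 and q_U = (272 - (3/2)q_L)/6.
Solving the pair: q_L = 1352/37, q_U = 36.1982.
Price P = 464 - (3/2)·72.7387 = 354.8919.
Larkspur's profit: 354.8919·(1352/37) - 227·(1352/37) - (1352/37)² = 3338.0278.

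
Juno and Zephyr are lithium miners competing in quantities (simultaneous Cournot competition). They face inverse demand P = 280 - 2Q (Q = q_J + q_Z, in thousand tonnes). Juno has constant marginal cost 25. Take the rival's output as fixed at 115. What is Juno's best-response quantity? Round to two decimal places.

6.25

With the rival's output fixed at 115, Juno's profit is π_J = (280 - 2·115 - 2q_J)q_J - (25q_J) = (50 - 2q_J)q_J - (25q_J).
∂π_J/∂q_J = 25 - 4q_J = 0, so q_J = 25/4.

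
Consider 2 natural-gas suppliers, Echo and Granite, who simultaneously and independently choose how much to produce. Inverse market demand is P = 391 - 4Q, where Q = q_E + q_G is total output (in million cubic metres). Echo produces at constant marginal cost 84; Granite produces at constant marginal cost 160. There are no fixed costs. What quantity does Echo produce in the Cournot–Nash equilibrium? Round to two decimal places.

Echo's profit: π_E = (391 - 4Q)q_E - (84q_E). Setting ∂π_E/∂q_E = 0: 307 - 8q_E - 4(q_G) = 0.
Granite's profit: π_G = (391 - 4Q)q_G - (160q_G). Setting ∂π_G/∂q_G = 0: 231 - 8q_G - 4(q_E) = 0.
So q_E = (307 - 4q_G)/8 and q_G = (231 - 4q_E)/8.
Solving the pair: q_E = 383/12, q_G = 155/12.

31.92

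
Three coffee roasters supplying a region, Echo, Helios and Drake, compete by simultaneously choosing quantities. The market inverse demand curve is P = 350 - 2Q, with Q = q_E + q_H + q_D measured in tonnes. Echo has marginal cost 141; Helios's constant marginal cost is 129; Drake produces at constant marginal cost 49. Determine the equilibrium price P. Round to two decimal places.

167.25

Echo's profit: π_E = (350 - 2Q)q_E - (141q_E). Setting ∂π_E/∂q_E = 0: 209 - 4q_E - 2(q_H + q_D) = 0.
Helios's first-order condition: 221 - 4q_H - 2(q_E + q_D) = 0.
Drake's profit: π_D = (350 - 2Q)q_D - (49q_D). Setting ∂π_D/∂q_D = 0: 301 - 4q_D - 2(q_E + q_H) = 0.
Adding the 3 conditions: 731 − 4Q − 4Q = 0, i.e. Q = 731/8.
Back-substituting: q_E = (209 − 731/4)/2 = 105/8, q_H = (221 − 731/4)/2 = 153/8, q_D = (301 − 731/4)/2 = 473/8.
Total output Q = 731/8, so price P = 350 - 2·(731/8) = 669/4.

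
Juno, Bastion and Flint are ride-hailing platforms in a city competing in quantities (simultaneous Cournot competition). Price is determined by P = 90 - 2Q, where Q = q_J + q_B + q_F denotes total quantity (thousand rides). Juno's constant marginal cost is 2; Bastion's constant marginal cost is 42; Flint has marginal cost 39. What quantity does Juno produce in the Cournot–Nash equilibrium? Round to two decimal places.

Juno's profit: π_J = (90 - 2Q)q_J - (2q_J). Setting ∂π_J/∂q_J = 0: 88 - 4q_J - 2(q_B + q_F) = 0.
Bastion's first-order condition: 48 - 4q_B - 2(q_J + q_F) = 0.
Flint's profit: π_F = (90 - 2Q)q_F - (39q_F). Setting ∂π_F/∂q_F = 0: 51 - 4q_F - 2(q_J + q_B) = 0.
Adding the 3 conditions: 187 − 4Q − 4Q = 0, i.e. Q = 187/8.
Back-substituting: q_J = (88 − 187/4)/2 = 165/8, q_B = (48 − 187/4)/2 = 5/8, q_F = (51 − 187/4)/2 = 17/8.

20.63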